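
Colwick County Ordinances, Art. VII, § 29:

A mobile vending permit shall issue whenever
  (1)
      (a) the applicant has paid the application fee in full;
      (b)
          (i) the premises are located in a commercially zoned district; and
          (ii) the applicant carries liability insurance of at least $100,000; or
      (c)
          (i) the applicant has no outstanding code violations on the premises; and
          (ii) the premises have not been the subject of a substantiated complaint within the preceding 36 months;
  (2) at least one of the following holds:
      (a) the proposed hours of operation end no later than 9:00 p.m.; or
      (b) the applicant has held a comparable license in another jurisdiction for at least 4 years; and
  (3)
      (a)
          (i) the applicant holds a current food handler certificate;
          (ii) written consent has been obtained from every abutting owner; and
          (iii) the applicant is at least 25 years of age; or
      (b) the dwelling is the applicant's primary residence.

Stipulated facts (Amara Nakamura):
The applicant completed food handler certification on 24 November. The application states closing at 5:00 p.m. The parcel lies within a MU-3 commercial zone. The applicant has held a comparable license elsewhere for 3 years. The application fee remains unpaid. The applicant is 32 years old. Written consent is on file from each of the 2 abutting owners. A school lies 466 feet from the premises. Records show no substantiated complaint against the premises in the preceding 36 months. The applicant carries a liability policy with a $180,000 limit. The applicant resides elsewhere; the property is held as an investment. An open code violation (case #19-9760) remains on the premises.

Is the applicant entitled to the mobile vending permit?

Yes — granted.

(a) fee paid — not satisfied.
(i) commercially zoned — holds.
(ii) insurance ≥ $100,000 — holds.
(b): T AND T → true.
(i) no code violations — fails.
(ii) no complaint in 36 mo. — met.
(c) = F AND T = false.
(1): F OR T OR F → true.
(a) closes by 9 p.m. — satisfied.
(b) prior license ≥ 4 yr — not met.
(2) = T OR F = true.
(i) food handler cert. — holds.
(ii) all abutters consent — satisfied.
(iii) age ≥ 25 — satisfied.
So (a) is satisfied (T AND T AND T).
(b) primary residence — not met.
So (3) is satisfied (T OR F).
Overall: T AND T AND T → true.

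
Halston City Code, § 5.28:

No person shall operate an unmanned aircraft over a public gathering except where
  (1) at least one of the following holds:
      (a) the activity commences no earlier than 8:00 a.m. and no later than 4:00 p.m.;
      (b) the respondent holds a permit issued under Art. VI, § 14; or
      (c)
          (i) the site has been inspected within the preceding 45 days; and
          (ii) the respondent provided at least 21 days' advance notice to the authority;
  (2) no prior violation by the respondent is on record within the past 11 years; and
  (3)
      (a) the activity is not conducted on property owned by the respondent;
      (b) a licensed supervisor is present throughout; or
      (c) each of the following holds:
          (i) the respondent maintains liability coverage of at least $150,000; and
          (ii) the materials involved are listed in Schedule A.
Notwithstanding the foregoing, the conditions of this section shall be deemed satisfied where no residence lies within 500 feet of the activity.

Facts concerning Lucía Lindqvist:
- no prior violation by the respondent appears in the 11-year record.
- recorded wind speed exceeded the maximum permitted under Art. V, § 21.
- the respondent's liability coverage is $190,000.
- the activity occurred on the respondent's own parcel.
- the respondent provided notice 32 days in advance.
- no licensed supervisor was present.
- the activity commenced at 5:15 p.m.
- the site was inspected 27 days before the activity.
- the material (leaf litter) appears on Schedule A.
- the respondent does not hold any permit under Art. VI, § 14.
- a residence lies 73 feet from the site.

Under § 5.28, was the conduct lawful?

(a) start within hours — not satisfied.
(b) holds permit — not satisfied.
(i) site inspected — holds.
(ii) ≥21 days' notice — met.
(c): T AND T → true.
(1) = F OR F OR T = true.
(2) no prior violation — holds.
(a) not (own property) — fails.
(b) supervisor present — fails.
(i) coverage ≥ $150,000 — met.
(ii) Schedule A material — holds.
(c) = T AND T = true.
(3): F OR F OR T → true.
So Overall is satisfied (T AND T AND T).
Exception (no residence in 500 ft) — not satisfied.
Result: main true OR exception false → true.

Yes — lawful.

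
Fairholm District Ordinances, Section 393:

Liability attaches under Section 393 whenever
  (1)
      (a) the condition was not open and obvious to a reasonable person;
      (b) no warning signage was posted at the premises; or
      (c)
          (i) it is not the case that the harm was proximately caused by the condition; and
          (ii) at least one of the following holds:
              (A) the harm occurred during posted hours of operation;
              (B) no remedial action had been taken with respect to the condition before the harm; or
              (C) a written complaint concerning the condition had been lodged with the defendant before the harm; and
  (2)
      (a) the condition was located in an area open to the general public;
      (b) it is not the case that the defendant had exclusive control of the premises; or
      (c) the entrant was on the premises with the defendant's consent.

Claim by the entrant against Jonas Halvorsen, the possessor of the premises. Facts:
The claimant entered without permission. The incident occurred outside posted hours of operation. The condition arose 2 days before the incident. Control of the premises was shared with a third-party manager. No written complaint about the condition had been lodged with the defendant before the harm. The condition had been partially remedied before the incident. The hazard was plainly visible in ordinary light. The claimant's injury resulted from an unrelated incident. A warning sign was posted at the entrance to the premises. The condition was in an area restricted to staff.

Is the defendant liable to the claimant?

(a) not open/obvious — fails.
(b) no signage posted — not met.
(i) not (proximate cause) — holds.
(A) during posted hours — not satisfied.
(B) no remedial action — not met.
(C) complaint lodged — not met.
So (ii) is not satisfied (F OR F OR F).
(c) = T AND F = false.
So (1) is not satisfied (F OR F OR F).
(a) public area — not satisfied.
(b) not (exclusive control) — met.
(c) consent to enter — fails.
(2): F OR T OR F → true.
So Overall is not satisfied (F AND T).

No — not liable.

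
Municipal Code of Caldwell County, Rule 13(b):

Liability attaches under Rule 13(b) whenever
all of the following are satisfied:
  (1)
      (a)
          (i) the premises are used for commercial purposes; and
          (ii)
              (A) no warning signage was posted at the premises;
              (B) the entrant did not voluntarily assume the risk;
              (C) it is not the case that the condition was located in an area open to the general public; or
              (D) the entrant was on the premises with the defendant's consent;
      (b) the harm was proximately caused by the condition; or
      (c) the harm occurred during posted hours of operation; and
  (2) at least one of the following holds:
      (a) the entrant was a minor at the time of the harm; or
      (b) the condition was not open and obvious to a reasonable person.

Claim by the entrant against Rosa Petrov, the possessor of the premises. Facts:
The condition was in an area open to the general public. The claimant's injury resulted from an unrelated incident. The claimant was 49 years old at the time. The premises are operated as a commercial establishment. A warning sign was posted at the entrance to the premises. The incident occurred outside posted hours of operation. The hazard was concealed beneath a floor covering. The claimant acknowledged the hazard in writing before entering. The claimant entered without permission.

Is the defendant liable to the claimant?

(i) commercial use — satisfied.
(A) no signage posted — not satisfied.
(B) no assumed risk — not satisfied.
(C) not (public area) — not met.
(D) consent to enter — not met.
(ii): F OR F OR F OR F → false.
(a): T AND F → false.
(b) proximate cause — not met.
(c) during posted hours — not satisfied.
So (1) is not satisfied (F OR F OR F).
(a) entrant a minor — not met.
(b) not open/obvious — satisfied.
So (2) is satisfied (F OR T).
Overall: F AND T → false.

No — not liable.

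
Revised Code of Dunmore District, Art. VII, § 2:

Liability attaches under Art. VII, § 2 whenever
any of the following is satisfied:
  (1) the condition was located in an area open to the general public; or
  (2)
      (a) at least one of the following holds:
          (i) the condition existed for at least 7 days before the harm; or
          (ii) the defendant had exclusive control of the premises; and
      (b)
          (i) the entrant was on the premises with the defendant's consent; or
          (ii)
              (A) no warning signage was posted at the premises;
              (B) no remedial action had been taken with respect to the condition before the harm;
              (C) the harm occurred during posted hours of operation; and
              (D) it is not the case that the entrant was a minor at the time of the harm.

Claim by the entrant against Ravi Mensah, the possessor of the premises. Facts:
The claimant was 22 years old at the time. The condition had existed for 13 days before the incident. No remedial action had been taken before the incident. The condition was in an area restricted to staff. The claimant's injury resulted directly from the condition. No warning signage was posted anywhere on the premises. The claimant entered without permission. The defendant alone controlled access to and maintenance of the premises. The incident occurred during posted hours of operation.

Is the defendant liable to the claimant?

(1) public area — not met.
(i) condition ≥7 days old — met.
(ii) exclusive control — holds.
(a): T OR T → true.
(i) consent to enter — not satisfied.
(A) no signage posted — met.
(B) no remedial action — satisfied.
(C) during posted hours — holds.
(D) not (entrant a minor) — met.
(ii) = T AND T AND T AND T = true.
(b): F OR T → true.
(2) = T AND T = true.
Overall = F OR T = true.

Yes — liable.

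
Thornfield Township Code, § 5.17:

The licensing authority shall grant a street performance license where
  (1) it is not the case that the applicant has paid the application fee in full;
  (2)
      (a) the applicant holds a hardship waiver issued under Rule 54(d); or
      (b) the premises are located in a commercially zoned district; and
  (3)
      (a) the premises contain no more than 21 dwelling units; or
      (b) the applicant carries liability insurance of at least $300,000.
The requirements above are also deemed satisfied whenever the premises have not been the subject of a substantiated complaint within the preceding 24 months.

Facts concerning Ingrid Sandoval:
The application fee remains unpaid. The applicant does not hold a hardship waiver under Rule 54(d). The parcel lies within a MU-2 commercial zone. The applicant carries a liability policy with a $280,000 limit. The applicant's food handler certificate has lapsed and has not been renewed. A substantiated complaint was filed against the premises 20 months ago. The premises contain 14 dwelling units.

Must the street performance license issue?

(1) not (fee paid) — satisfied.
(a) hardship waiver — not met.
(b) commercially zoned — satisfied.
(2): F OR T → true.
(a) ≤ 21 units — met.
(b) insurance ≥ $300,000 — not satisfied.
(3) = T OR F = true.
Overall: T AND T AND T → true.
Exception (no complaint in 24 mo.) — not satisfied.
Result: main true OR exception false → true.

Yes — granted.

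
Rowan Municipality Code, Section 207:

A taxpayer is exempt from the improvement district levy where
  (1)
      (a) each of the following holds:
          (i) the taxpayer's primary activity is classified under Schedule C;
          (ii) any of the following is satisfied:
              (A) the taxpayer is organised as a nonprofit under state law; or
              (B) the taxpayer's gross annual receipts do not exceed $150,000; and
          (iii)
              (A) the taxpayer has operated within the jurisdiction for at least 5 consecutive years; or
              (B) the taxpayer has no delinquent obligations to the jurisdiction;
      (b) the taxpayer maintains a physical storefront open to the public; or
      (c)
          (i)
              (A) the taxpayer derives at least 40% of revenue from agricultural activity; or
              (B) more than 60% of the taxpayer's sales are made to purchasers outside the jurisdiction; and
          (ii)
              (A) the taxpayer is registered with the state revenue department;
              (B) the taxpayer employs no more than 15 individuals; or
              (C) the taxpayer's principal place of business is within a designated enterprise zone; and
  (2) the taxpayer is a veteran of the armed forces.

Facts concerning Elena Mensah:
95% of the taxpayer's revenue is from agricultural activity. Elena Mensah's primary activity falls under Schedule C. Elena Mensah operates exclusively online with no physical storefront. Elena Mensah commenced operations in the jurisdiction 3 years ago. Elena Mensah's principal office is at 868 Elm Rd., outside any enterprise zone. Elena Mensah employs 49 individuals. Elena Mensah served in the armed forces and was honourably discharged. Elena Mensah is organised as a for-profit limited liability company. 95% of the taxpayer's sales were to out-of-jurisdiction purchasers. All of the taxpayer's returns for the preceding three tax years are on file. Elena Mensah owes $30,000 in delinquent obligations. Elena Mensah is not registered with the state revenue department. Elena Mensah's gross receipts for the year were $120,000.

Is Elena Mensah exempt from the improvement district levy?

No — not exempt.

(i) Schedule C activity — holds.
(A) nonprofit — not satisfied.
(B) receipts ≤ $150,000 — satisfied.
(ii): F OR T → true.
(A) ≥ 5 yrs in jurisdiction — fails.
(B) no delinquency — not satisfied.
(iii) = F OR F = false.
So (a) is not satisfied (T AND T AND F).
(b) has storefront — not met.
(A) ≥40% agricultural — satisfied.
(B) >60% out-of-jur. sales — satisfied.
So (i) is satisfied (T OR T).
(A) state-registered — fails.
(B) ≤ 15 employees — not satisfied.
(C) in enterprise zone — fails.
(ii) = F OR F OR F = false.
(c): T AND F → false.
(1): F OR F OR F → false.
(2) veteran — holds.
Overall = F AND T = false.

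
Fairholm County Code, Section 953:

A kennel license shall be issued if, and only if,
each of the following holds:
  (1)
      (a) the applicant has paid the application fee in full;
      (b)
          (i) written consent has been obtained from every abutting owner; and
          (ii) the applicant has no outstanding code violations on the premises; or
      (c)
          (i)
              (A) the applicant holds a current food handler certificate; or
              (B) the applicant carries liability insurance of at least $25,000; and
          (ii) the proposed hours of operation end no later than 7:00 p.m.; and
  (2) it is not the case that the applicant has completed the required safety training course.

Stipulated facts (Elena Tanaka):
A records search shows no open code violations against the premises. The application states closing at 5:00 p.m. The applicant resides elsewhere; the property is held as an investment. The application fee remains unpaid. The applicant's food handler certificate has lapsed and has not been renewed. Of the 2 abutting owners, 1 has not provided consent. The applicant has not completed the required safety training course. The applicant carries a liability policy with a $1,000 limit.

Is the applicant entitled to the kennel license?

(a) fee paid — fails.
(i) all abutters consent — not met.
(ii) no code violations — holds.
So (b) is not satisfied (F AND T).
(A) food handler cert. — not satisfied.
(B) insurance ≥ $25,000 — not met.
So (i) is not satisfied (F OR F).
(ii) closes by 7 p.m. — met.
(c): F AND T → false.
So (1) is not satisfied (F OR F OR F).
(2) not (safety training) — holds.
Overall: F AND T → false.

No — denied.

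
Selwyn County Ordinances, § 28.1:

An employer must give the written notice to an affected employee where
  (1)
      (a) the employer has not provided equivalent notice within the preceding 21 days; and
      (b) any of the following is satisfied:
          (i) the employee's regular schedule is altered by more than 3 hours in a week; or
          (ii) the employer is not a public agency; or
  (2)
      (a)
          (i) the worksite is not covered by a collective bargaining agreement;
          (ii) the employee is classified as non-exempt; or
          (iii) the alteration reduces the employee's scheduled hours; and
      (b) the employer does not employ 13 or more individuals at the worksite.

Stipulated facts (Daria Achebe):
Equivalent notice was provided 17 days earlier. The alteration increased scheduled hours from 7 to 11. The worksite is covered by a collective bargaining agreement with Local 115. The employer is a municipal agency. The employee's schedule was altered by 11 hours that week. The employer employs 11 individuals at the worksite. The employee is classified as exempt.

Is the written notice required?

(a) no recent notice — not satisfied.
(i) schedule shift > 3h — met.
(ii) not (public agency) — not met.
So (b) is satisfied (T OR F).
So (1) is not satisfied (F AND T).
(i) no CBA — not met.
(ii) non-exempt — fails.
(iii) hours reduced — not satisfied.
So (a) is not satisfied (F OR F OR F).
(b) not (≥ 13 at site) — met.
(2): F AND T → false.
Overall = F OR F = false.

No — not required.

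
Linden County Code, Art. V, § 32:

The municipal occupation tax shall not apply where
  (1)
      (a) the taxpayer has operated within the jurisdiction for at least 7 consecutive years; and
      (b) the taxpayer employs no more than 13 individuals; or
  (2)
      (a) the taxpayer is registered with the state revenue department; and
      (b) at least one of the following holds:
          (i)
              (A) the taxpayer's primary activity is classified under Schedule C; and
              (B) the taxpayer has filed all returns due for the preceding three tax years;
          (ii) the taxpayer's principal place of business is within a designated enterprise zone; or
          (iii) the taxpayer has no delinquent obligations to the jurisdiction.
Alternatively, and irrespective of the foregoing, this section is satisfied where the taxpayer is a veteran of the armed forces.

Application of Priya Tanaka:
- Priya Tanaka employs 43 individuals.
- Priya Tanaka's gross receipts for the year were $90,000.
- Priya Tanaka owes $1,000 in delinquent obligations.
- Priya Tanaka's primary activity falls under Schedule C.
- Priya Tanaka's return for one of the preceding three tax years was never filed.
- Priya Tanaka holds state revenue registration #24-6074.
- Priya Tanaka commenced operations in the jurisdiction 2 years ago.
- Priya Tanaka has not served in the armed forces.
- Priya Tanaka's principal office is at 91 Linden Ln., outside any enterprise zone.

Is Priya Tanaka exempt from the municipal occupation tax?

(a) ≥ 7 yrs in jurisdiction — not satisfied.
(b) ≤ 13 employees — not satisfied.
(1): F AND F → false.
(a) state-registered — met.
(A) Schedule C activity — holds.
(B) returns current — not satisfied.
So (i) is not satisfied (T AND F).
(ii) in enterprise zone — not satisfied.
(iii) no delinquency — fails.
(b) = F OR F OR F = false.
(2) = T AND F = false.
Overall = F OR F = false.
Exception (veteran) — not satisfied.
Result: main false OR exception false → false.

No — not exempt.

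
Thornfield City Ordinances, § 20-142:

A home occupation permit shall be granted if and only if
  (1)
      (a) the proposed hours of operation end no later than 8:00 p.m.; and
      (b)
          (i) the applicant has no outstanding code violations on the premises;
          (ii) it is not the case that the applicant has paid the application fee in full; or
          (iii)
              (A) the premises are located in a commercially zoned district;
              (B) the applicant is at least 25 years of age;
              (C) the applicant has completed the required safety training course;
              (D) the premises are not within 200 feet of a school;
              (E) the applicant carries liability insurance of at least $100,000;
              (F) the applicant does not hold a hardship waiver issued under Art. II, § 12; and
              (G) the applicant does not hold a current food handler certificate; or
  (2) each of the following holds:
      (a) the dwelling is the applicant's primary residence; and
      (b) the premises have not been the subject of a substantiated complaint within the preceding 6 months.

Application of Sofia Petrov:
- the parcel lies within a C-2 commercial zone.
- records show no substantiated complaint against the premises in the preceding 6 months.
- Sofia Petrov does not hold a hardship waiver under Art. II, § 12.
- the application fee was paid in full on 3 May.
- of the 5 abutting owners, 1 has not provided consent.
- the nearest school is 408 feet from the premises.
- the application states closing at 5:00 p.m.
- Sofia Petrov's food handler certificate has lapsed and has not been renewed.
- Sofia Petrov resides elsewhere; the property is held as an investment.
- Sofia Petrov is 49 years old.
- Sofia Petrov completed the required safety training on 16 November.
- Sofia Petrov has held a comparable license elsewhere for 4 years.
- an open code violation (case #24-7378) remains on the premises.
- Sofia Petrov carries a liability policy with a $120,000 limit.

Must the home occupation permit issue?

Yes — granted.

(a) closes by 8 p.m. — holds.
(i) no code violations — not met.
(ii) not (fee paid) — not met.
(A) commercially zoned — met.
(B) age ≥ 25 — met.
(C) safety training — satisfied.
(D) ≥200 ft from school — satisfied.
(E) insurance ≥ $100,000 — satisfied.
(F) not (hardship waiver) — satisfied.
(G) not (food handler cert.) — holds.
(iii): T AND T AND T AND T AND T AND T AND T → true.
So (b) is satisfied (F OR F OR T).
So (1) is satisfied (T AND T).
(a) primary residence — not met.
(b) no complaint in 6 mo. — holds.
(2): F AND T → false.
Overall = T OR F = true.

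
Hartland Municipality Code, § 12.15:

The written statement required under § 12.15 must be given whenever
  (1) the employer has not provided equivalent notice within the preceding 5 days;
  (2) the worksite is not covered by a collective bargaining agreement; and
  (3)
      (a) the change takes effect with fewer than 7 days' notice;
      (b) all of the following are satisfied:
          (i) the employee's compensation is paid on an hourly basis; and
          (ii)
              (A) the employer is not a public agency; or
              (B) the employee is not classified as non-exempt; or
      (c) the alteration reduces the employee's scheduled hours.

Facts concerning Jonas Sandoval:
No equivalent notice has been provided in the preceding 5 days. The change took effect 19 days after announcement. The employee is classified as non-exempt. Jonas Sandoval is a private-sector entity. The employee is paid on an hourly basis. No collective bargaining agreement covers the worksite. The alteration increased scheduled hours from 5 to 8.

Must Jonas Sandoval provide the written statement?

(1) no recent notice — holds.
(2) no CBA — met.
(a) < 7 days' notice — not met.
(i) hourly-paid — holds.
(A) not (public agency) — met.
(B) not (non-exempt) — not met.
(ii) = T OR F = true.
(b) = T AND T = true.
(c) hours reduced — not satisfied.
(3) = F OR T OR F = true.
So Overall is satisfied (T AND T AND T).

Yes — required.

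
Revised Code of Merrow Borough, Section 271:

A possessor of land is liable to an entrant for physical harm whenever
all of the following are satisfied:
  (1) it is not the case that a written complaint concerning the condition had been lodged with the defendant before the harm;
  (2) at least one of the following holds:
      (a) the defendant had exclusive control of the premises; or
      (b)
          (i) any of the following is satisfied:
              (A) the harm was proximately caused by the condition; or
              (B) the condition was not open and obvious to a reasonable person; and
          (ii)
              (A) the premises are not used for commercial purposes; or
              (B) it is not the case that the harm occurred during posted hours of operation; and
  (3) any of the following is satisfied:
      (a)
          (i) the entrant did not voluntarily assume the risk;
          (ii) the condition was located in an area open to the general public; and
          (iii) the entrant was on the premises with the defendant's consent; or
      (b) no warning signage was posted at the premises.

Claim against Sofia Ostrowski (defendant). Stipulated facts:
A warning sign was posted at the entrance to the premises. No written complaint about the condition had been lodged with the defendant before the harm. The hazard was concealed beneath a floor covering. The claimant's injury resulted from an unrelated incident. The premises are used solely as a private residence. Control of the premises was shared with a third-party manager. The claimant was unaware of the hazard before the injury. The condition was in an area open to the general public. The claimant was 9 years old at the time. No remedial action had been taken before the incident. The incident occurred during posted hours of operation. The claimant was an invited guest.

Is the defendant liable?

Yes — liable.

(1) not (complaint lodged) — satisfied.
(a) exclusive control — not met.
(A) proximate cause — not met.
(B) not open/obvious — met.
(i): F OR T → true.
(A) not (commercial use) — satisfied.
(B) not (during posted hours) — not satisfied.
So (ii) is satisfied (T OR F).
(b) = T AND T = true.
So (2) is satisfied (F OR T).
(i) no assumed risk — met.
(ii) public area — met.
(iii) consent to enter — satisfied.
(a): T AND T AND T → true.
(b) no signage posted — not satisfied.
(3) = T OR F = true.
Overall: T AND T AND T → true.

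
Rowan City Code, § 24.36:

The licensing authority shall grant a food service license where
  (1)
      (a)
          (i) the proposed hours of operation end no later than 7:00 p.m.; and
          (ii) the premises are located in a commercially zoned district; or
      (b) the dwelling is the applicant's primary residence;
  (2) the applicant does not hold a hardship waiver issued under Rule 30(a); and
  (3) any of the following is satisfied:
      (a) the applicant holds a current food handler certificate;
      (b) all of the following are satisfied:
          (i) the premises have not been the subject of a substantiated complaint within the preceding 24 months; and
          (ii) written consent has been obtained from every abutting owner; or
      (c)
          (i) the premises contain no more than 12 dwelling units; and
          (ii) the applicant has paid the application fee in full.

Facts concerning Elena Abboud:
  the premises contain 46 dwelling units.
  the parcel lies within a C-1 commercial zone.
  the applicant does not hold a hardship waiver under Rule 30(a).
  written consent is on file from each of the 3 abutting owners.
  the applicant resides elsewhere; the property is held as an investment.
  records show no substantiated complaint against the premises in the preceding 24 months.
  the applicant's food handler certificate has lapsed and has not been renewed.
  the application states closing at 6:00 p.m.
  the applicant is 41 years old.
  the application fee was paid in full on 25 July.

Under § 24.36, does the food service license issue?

Yes — granted.

(i) closes by 7 p.m. — satisfied.
(ii) commercially zoned — holds.
(a): T AND T → true.
(b) primary residence — fails.
(1) = T OR F = true.
(2) not (hardship waiver) — satisfied.
(a) food handler cert. — not satisfied.
(i) no complaint in 24 mo. — satisfied.
(ii) all abutters consent — met.
So (b) is satisfied (T AND T).
(i) ≤ 12 units — fails.
(ii) fee paid — satisfied.
(c): F AND T → false.
So (3) is satisfied (F OR T OR F).
Overall: T AND T AND T → true.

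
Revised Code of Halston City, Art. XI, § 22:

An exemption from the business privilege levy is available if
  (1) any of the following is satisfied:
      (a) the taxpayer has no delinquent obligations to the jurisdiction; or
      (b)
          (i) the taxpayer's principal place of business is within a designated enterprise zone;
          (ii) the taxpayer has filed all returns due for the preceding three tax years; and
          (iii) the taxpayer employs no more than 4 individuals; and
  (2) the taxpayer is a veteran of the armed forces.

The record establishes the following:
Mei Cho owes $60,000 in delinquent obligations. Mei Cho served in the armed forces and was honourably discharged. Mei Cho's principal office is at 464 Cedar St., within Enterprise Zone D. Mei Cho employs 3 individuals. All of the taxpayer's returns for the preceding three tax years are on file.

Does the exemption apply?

(a) no delinquency — not satisfied.
(i) in enterprise zone — holds.
(ii) returns current — satisfied.
(iii) ≤ 4 employees — met.
(b) = T AND T AND T = true.
So (1) is satisfied (F OR T).
(2) veteran — satisfied.
Overall: T AND T → true.

Yes — exempt.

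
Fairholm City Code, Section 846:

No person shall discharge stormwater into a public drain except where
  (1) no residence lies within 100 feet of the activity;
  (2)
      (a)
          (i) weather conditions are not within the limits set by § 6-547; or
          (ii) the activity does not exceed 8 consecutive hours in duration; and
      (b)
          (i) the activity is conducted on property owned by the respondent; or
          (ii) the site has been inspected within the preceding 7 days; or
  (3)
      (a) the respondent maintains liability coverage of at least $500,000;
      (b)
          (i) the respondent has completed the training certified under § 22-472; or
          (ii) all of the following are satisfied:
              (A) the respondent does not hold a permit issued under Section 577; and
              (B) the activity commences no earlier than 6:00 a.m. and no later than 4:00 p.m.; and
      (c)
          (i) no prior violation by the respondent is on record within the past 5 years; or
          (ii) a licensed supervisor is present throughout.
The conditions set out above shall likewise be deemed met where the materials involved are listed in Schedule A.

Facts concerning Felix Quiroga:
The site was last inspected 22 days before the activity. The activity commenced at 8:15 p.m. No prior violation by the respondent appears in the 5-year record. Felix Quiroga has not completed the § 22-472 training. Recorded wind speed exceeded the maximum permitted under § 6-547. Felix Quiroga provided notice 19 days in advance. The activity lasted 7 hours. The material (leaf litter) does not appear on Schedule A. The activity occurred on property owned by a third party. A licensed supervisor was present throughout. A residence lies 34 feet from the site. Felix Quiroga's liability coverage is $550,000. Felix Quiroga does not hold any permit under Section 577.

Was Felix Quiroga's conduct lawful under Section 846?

No — unlawful.

(1) no residence in 100 ft — not met.
(i) not (weather ok) — holds.
(ii) ≤ 8 hrs duration — holds.
(a): T OR T → true.
(i) own property — not satisfied.
(ii) site inspected — fails.
(b) = F OR F = false.
(2) = T AND F = false.
(a) coverage ≥ $500,000 — met.
(i) training certified — fails.
(A) not (holds permit) — holds.
(B) start within hours — not satisfied.
(ii): T AND F → false.
(b): F OR F → false.
(i) no prior violation — satisfied.
(ii) supervisor present — met.
So (c) is satisfied (T OR T).
(3): T AND F AND T → false.
Overall: F OR F OR F → false.
Exception (Schedule A material) — not satisfied.
Result: main false OR exception false → false.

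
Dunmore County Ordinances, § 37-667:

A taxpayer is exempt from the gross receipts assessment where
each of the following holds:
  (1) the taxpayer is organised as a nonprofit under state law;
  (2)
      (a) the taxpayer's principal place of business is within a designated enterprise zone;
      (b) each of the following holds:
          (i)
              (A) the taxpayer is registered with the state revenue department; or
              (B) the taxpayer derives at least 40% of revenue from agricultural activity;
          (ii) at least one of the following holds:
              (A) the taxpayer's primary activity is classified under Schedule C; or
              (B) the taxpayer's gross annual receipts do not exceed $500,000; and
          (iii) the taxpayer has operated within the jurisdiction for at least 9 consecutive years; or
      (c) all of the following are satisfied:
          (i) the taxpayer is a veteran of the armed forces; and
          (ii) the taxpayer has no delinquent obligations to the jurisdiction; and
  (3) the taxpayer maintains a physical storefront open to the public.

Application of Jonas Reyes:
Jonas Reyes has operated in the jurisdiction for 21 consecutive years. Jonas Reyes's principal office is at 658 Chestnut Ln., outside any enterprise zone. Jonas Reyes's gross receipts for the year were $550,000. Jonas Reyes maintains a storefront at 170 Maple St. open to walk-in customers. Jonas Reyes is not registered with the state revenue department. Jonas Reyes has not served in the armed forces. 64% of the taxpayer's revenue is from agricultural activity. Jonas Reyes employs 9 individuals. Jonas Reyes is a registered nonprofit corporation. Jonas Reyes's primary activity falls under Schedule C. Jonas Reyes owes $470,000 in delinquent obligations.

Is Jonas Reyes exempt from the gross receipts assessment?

Yes — exempt.

(1) nonprofit — holds.
(a) in enterprise zone — fails.
(A) state-registered — not met.
(B) ≥40% agricultural — satisfied.
(i): F OR T → true.
(A) Schedule C activity — met.
(B) receipts ≤ $500,000 — not met.
So (ii) is satisfied (T OR F).
(iii) ≥ 9 yrs in jurisdiction — holds.
(b) = T AND T AND T = true.
(i) veteran — not met.
(ii) no delinquency — not satisfied.
(c) = F AND F = false.
(2) = F OR T OR F = true.
(3) has storefront — met.
Overall: T AND T AND T → true.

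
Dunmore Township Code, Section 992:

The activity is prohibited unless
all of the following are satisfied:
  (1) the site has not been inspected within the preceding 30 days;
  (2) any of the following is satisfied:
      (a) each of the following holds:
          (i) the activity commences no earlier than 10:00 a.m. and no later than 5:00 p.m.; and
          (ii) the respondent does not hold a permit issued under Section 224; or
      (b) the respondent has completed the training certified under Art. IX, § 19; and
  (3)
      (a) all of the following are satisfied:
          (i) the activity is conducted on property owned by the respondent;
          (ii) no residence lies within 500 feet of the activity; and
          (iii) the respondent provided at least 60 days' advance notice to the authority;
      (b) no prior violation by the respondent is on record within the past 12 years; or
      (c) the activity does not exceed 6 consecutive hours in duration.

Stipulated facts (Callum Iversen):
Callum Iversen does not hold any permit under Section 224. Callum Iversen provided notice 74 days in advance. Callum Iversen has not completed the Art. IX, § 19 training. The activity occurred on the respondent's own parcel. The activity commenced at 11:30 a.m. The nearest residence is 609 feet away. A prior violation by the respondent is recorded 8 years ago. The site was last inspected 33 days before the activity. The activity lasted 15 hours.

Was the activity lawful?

Yes — lawful.

(1) not (site inspected) — holds.
(i) start within hours — satisfied.
(ii) not (holds permit) — satisfied.
So (a) is satisfied (T AND T).
(b) training certified — not met.
(2): T OR F → true.
(i) own property — met.
(ii) no residence in 500 ft — satisfied.
(iii) ≥60 days' notice — satisfied.
(a) = T AND T AND T = true.
(b) no prior violation — not satisfied.
(c) ≤ 6 hrs duration — not satisfied.
So (3) is satisfied (T OR F OR F).
Overall = T AND T AND T = true.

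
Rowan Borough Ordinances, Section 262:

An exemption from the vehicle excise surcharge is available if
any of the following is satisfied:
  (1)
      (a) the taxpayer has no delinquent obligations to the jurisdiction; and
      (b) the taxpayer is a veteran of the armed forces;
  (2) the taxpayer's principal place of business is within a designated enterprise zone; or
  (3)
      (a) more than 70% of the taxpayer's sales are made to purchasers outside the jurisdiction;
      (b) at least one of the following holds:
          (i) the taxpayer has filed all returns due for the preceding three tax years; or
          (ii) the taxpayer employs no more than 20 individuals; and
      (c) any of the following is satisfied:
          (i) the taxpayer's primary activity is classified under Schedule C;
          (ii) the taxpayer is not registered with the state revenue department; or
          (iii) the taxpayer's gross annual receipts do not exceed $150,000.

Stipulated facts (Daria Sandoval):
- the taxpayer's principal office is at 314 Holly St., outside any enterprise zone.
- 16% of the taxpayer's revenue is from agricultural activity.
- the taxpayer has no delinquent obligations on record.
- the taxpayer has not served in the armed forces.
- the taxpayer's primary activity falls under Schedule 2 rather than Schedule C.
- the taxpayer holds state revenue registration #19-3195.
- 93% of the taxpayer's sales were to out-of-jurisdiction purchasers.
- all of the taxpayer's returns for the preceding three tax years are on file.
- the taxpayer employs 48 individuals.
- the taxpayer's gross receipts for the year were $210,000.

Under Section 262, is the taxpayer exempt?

(a) no delinquency — met.
(b) veteran — not satisfied.
(1) = T AND F = false.
(2) in enterprise zone — fails.
(a) >70% out-of-jur. sales — satisfied.
(i) returns current — met.
(ii) ≤ 20 employees — not met.
So (b) is satisfied (T OR F).
(i) Schedule C activity — not met.
(ii) not (state-registered) — not satisfied.
(iii) receipts ≤ $150,000 — fails.
(c): F OR F OR F → false.
So (3) is not satisfied (T AND T AND F).
Overall: F OR F OR F → false.

No — not exempt.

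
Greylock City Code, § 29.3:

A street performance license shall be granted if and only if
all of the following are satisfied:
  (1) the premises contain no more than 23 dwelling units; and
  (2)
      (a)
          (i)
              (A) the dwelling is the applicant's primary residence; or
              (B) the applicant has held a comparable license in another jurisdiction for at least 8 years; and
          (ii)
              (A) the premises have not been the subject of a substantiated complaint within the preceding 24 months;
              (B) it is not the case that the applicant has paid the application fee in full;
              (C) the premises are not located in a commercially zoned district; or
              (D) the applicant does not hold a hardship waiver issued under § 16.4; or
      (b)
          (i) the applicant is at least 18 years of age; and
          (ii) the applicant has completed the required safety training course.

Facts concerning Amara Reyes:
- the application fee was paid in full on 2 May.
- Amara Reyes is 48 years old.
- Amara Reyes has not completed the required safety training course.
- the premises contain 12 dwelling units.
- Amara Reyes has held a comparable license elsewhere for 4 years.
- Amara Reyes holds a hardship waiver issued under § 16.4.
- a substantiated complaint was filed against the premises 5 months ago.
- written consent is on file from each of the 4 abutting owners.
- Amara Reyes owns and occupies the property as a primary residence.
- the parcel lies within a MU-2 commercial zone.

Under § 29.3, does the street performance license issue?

(1) ≤ 23 units — met.
(A) primary residence — satisfied.
(B) prior license ≥ 8 yr — not satisfied.
(i) = T OR F = true.
(A) no complaint in 24 mo. — fails.
(B) not (fee paid) — not met.
(C) not (commercially zoned) — not met.
(D) not (hardship waiver) — not met.
So (ii) is not satisfied (F OR F OR F OR F).
So (a) is not satisfied (T AND F).
(i) age ≥ 18 — holds.
(ii) safety training — fails.
So (b) is not satisfied (T AND F).
So (2) is not satisfied (F OR F).
Overall: T AND F → false.

No — denied.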